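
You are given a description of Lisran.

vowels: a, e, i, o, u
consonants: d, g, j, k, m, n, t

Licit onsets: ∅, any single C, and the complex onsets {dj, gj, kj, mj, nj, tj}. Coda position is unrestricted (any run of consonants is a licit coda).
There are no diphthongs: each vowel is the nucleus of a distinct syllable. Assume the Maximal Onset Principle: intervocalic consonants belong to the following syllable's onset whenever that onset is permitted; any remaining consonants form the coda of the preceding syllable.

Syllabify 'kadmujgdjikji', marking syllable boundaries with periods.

kad.mujg.dji.kji

The vowels are a, u, i, i — 4 nuclei, so 4 syllables.
/a…u/ gap (V1→V2): /dm/; trying suffixes from longest down, /m/ is the first permitted one, so coda /d/ | onset /m/.
/u…i/ gap (V2→V3): /jgdj/; trying suffixes from longest down, /dj/ is the first permitted one, so coda /jg/ | onset /dj/.
/i…i/ gap (V3→V4): /kj/ is a licit onset in full, so it all attaches to the next syllable.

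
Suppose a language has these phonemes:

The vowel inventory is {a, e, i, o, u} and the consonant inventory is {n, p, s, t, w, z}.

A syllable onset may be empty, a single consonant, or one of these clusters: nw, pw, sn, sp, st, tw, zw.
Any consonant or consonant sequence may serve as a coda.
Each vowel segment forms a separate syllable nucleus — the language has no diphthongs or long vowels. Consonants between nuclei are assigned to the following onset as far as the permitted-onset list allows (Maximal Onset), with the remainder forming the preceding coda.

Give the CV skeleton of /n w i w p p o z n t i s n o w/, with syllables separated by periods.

The vowels are i, o, i, o — 4 nuclei, so 4 syllables.
Between /i/ (V1) and /o/ (V2): /wpp/ splits as /wp/ + /p/ (/p/ is the longest suffix that is a licit onset).
Between /o/ (V2) and /i/ (V3): /znt/ — longest licit onset from the right is /t/, leaving /zn/ as coda.
Between /i/ (V3) and /o/ (V4): cluster /sn/ — /sn/ is itself a permitted onset, so the whole cluster goes right; preceding coda = ∅.
So the parse is nwiwp.pozn.ti.snow.
Mapping each syllable to C/V: /nwiwp/ → CCVCC, /pozn/ → CVCC, /ti/ → CV, /snow/ → CCVC.

CCVCC.CVCC.CV.CCVC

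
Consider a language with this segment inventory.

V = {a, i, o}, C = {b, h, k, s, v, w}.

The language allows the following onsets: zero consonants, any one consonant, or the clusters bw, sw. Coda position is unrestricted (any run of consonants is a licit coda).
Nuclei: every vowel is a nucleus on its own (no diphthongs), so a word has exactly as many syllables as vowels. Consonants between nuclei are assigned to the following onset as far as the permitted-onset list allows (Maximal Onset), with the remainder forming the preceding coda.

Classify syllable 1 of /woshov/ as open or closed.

Vowels present: o, o; each is a nucleus, giving 2 syllables.
Between /o/ (V1) and /o/ (V2): /sh/ splits as /s/ + /h/ (/h/ is the longest suffix that is a licit onset).
Putting it together: wos.hov.
Syllable 1 is /wos/ with coda /s/, so it is closed.

closed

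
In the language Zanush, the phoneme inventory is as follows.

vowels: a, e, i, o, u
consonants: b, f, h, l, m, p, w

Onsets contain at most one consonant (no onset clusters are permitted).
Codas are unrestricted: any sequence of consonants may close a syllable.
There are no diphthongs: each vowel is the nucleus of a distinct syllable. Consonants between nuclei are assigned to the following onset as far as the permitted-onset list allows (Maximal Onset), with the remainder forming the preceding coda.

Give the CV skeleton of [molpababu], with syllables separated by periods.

CVC.CV.CV.CV

Nuclei (vowels): o, a, a, u → 4 syllables.
V1 /o/ – V2 /a/: cluster /lp/ — the longest permitted-onset suffix is /p/; onset = /p/, preceding coda = /l/.
V2 /a/ – V3 /a/: /b/ is a single consonant, so it becomes the next onset.
V3 /a/ – V4 /u/: /b/ → onset of the next syllable (single consonants are always licit onsets).
So the parse is mol.pa.ba.bu.
Mapping each syllable to C/V: /mol/ → CVC, /pa/ → CV, /ba/ → CV, /bu/ → CV.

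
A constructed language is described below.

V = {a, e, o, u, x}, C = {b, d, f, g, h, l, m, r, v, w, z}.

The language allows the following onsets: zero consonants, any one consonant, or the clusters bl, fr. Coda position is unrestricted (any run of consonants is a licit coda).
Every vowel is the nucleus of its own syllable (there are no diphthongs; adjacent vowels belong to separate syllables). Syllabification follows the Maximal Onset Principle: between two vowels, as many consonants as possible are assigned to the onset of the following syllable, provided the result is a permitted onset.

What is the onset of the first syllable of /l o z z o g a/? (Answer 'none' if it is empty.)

l

Vowels present: o, o, a; each is a nucleus, giving 3 syllables.
σ1/σ2 boundary: cluster /zz/ — the longest permitted-onset suffix is /z/; onset = /z/, preceding coda = /z/.
σ2/σ3 boundary: /g/ is a single consonant, so it becomes the next onset.
Syllabification: loz.zo.ga.
Syllable 1 is /loz/: onset /l/, nucleus /o/, coda /z/.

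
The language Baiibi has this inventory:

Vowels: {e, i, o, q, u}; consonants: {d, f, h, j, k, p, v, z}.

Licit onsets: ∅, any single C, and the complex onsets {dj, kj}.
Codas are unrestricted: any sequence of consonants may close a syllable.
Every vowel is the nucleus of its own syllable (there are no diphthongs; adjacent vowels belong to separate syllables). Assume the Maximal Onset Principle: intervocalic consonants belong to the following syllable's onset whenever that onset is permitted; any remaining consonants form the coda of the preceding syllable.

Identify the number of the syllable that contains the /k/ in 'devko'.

Vowels present: e, o; each is a nucleus, giving 2 syllables.
Between /e/ (V1) and /o/ (V2): cluster /vk/ — the longest permitted-onset suffix is /k/; onset = /k/, preceding coda = /v/.
Putting it together: dev.ko.
The /k/ is in the onset of syllable 2 (/ko/).

2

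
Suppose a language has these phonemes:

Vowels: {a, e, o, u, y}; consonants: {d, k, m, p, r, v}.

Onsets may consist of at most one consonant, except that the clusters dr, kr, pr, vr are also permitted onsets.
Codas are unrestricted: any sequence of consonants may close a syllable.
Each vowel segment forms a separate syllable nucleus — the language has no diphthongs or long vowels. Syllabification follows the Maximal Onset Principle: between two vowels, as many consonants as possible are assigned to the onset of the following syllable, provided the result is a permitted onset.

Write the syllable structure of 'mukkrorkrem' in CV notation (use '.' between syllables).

CVC.CCVC.CCVC

Vowels present: u, o, e; each is a nucleus, giving 3 syllables.
V1 /u/ – V2 /o/: /kkr/; trying suffixes from longest down, /kr/ is the first permitted one, so coda /k/ | onset /kr/.
V2 /o/ – V3 /e/: cluster /rkr/ — the longest permitted-onset suffix is /kr/; onset = /kr/, preceding coda = /r/.
Result: muk.kror.krem.
Mapping each syllable to C/V: /muk/ → CVC, /kror/ → CCVC, /krem/ → CCVC.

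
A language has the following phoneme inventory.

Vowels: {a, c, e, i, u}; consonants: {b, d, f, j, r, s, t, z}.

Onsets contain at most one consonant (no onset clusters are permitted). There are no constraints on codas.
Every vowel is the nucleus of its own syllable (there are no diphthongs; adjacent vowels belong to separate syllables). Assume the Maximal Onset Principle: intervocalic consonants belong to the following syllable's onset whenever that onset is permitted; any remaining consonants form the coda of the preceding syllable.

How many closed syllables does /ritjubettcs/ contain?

3

Vowels present: i, u, e, c; each is a nucleus, giving 4 syllables.
V1 /i/ – V2 /u/: cluster /tj/ — the longest permitted-onset suffix is /j/; onset = /j/, preceding coda = /t/.
V2 /u/ – V3 /e/: /b/ → onset of the next syllable (single consonants are always licit onsets).
V3 /e/ – V4 /c/: cluster /tt/ — the longest permitted-onset suffix is /t/; onset = /t/, preceding coda = /t/.
So the parse is rit.ju.bet.tcs.
Classifying each syllable: /rit/ (closed), /ju/ (open), /bet/ (closed), /tcs/ (closed).
Closed syllables: 3.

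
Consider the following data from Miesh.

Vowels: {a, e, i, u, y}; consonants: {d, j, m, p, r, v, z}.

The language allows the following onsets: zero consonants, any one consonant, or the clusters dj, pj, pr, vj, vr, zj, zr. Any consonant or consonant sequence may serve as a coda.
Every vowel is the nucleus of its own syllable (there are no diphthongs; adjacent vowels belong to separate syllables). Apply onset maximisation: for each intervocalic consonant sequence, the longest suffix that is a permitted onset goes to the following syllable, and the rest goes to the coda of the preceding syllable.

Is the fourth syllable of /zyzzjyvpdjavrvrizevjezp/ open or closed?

open

Vowels present: y, y, a, i, e, e; each is a nucleus, giving 6 syllables.
σ1/σ2 boundary: /zzj/ splits as /z/ + /zj/ (/zj/ is the longest suffix that is a licit onset).
σ2/σ3 boundary: /vpdj/ — longest licit onset from the right is /dj/, leaving /vp/ as coda.
σ3/σ4 boundary: /vrvr/ — longest licit onset from the right is /vr/, leaving /vr/ as coda.
σ4/σ5 boundary: /z/ is a single consonant, so it becomes the next onset.
σ5/σ6 boundary: /vj/ — entire cluster is a permitted onset → onset /vj/, coda ∅.
So the parse is zyz.zjyvp.djavr.vri.ze.vjezp.
Syllable 4 is /vri/; it ends in its nucleus with no coda, so it is open.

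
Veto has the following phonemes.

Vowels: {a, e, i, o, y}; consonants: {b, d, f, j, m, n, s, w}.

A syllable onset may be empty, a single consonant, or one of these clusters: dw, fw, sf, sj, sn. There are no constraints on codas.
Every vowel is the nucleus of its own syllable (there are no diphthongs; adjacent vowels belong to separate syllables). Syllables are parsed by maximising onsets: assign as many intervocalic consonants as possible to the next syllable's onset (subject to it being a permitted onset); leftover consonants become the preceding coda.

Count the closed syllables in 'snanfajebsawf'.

3

The vowels are a, a, e, a — 4 nuclei, so 4 syllables.
σ1/σ2 boundary: /nf/ — longest licit onset from the right is /f/, leaving /n/ as coda.
σ2/σ3 boundary: /j/ is a single consonant, so it becomes the next onset.
σ3/σ4 boundary: /bs/ splits as /b/ + /s/ (/s/ is the longest suffix that is a licit onset).
So the parse is snan.fa.jeb.sawf.
Classifying each syllable: /snan/ (closed), /fa/ (open), /jeb/ (closed), /sawf/ (closed).
Closed syllables: 3.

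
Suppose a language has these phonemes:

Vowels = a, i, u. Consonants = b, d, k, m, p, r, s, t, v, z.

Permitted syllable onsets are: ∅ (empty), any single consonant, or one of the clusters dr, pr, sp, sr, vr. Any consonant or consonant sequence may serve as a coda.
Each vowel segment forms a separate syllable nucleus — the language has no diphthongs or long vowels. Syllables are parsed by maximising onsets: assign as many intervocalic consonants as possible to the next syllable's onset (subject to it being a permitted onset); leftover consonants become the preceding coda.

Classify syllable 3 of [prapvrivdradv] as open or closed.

closed

Vowels present: a, i, a; each is a nucleus, giving 3 syllables.
σ1/σ2 boundary: cluster /pvr/ — the longest permitted-onset suffix is /vr/; onset = /vr/, preceding coda = /p/.
σ2/σ3 boundary: /vdr/ — longest licit onset from the right is /dr/, leaving /v/ as coda.
Result: prap.vriv.dradv.
Syllable 3 is /dradv/ with coda /dv/, so it is closed.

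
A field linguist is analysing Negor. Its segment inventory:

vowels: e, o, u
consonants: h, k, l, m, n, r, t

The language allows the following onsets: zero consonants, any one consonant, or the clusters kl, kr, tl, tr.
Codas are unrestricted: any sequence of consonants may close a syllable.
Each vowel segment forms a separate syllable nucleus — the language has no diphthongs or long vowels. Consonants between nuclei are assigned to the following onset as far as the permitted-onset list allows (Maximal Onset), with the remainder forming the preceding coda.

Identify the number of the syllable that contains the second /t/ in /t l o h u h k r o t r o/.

4

Nuclei (vowels): o, u, o, o → 4 syllables.
Between /o/ (V1) and /u/ (V2): /h/ is a single consonant, so it becomes the next onset.
Between /u/ (V2) and /o/ (V3): /hkr/; trying suffixes from longest down, /kr/ is the first permitted one, so coda /h/ | onset /kr/.
Between /o/ (V3) and /o/ (V4): /tr/ is a licit onset in full, so it all attaches to the next syllable.
Result: tlo.huh.kro.tro.
The second /t/ is in the onset of syllable 4 (/tro/).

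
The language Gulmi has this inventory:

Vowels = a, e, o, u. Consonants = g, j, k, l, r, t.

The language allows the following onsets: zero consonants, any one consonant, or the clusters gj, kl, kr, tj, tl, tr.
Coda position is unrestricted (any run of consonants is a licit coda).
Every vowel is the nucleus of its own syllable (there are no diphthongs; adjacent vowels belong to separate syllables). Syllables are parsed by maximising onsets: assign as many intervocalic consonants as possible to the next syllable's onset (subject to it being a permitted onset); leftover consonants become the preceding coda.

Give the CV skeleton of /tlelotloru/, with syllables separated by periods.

CCV.CV.CCV.CV

The vowels are e, o, o, u — 4 nuclei, so 4 syllables.
σ1/σ2 boundary: /l/ is a single consonant, so it becomes the next onset.
σ2/σ3 boundary: cluster /tl/ — /tl/ is itself a permitted onset, so the whole cluster goes right; preceding coda = ∅.
σ3/σ4 boundary: /r/ is a single consonant, so it becomes the next onset.
So the parse is tle.lo.tlo.ru.
Mapping each syllable to C/V: /tle/ → CCV, /lo/ → CV, /tlo/ → CCV, /ru/ → CV.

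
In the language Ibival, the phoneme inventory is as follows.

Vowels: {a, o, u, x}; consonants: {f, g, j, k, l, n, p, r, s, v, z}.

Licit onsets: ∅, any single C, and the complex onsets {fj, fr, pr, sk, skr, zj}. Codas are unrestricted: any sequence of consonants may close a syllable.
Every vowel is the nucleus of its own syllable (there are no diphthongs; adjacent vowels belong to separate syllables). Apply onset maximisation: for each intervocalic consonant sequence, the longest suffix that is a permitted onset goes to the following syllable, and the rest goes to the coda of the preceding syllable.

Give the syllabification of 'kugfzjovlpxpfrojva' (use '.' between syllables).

The vowels are u, o, x, o, a — 5 nuclei, so 5 syllables.
Between /u/ (V1) and /o/ (V2): /gfzj/; trying suffixes from longest down, /zj/ is the first permitted one, so coda /gf/ | onset /zj/.
Between /o/ (V2) and /x/ (V3): /vlp/ splits as /vl/ + /p/ (/p/ is the longest suffix that is a licit onset).
Between /x/ (V3) and /o/ (V4): /pfr/ splits as /p/ + /fr/ (/fr/ is the longest suffix that is a licit onset).
Between /o/ (V4) and /a/ (V5): /jv/; trying suffixes from longest down, /v/ is the first permitted one, so coda /j/ | onset /v/.

kugf.zjovl.pxp.froj.va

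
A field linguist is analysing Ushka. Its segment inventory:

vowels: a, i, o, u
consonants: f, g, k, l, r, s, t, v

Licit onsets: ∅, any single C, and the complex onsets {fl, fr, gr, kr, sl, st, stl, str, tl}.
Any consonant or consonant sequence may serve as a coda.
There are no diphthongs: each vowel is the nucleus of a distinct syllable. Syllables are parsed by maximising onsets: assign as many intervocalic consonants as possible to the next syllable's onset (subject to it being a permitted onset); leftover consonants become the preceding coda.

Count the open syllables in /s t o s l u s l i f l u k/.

3

Vowels present: o, u, i, u; each is a nucleus, giving 4 syllables.
σ1/σ2 boundary: /sl/ is a licit onset in full, so it all attaches to the next syllable.
σ2/σ3 boundary: /sl/ — entire cluster is a permitted onset → onset /sl/, coda ∅.
σ3/σ4 boundary: /fl/ — entire cluster is a permitted onset → onset /fl/, coda ∅.
So the parse is sto.slu.sli.fluk.
Classifying each syllable: /sto/ (open), /slu/ (open), /sli/ (open), /fluk/ (closed).
Open syllables: 3.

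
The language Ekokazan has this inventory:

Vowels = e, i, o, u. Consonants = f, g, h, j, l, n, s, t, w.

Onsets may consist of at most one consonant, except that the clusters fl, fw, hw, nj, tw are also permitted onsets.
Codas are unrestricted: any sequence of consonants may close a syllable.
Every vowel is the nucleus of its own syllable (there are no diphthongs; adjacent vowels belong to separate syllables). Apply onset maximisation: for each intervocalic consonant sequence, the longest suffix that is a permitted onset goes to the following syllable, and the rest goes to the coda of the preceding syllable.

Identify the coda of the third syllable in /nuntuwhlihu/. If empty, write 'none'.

The vowels are u, u, i, u — 4 nuclei, so 4 syllables.
V1 /u/ – V2 /u/: /nt/; trying suffixes from longest down, /t/ is the first permitted one, so coda /n/ | onset /t/.
V2 /u/ – V3 /i/: cluster /whl/ — the longest permitted-onset suffix is /l/; onset = /l/, preceding coda = /wh/.
V3 /i/ – V4 /u/: just /h/ — single C goes to the following onset.
Putting it together: nun.tuwh.li.hu.
Syllable 3 is /li/: onset /l/, nucleus /i/, coda ∅.

none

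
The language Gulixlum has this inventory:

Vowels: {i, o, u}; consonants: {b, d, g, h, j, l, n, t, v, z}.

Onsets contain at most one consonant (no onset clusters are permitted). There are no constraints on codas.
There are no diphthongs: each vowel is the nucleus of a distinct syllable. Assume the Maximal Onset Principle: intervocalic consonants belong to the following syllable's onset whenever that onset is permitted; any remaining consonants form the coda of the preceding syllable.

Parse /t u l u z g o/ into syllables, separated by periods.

tu.luz.go

Vowels present: u, u, o; each is a nucleus, giving 3 syllables.
Between /u/ (V1) and /u/ (V2): /l/ → onset of the next syllable (single consonants are always licit onsets).
Between /u/ (V2) and /o/ (V3): /zg/ splits as /z/ + /g/ (/g/ is the longest suffix that is a licit onset).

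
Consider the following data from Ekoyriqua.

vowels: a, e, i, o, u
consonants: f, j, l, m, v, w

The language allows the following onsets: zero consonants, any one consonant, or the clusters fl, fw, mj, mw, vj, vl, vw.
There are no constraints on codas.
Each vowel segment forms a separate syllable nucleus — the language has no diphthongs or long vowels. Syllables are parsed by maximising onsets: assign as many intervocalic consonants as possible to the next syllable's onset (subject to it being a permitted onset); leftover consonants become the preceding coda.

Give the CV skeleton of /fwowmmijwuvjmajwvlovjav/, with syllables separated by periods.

CCVCC.CVC.CVCC.CVCC.CCV.CCVC

Nuclei (vowels): o, i, u, a, o, a → 6 syllables.
/o…i/ gap (V1→V2): cluster /wmm/ — the longest permitted-onset suffix is /m/; onset = /m/, preceding coda = /wm/.
/i…u/ gap (V2→V3): /jw/; trying suffixes from longest down, /w/ is the first permitted one, so coda /j/ | onset /w/.
/u…a/ gap (V3→V4): cluster /vjm/ — the longest permitted-onset suffix is /m/; onset = /m/, preceding coda = /vj/.
/a…o/ gap (V4→V5): cluster /jwvl/ — the longest permitted-onset suffix is /vl/; onset = /vl/, preceding coda = /jw/.
/o…a/ gap (V5→V6): /vj/ is a licit onset in full, so it all attaches to the next syllable.
Putting it together: fwowm.mij.wuvj.majw.vlo.vjav.
Mapping each syllable to C/V: /fwowm/ → CCVCC, /mij/ → CVC, /wuvj/ → CVCC, /majw/ → CVCC, /vlo/ → CCV, /vjav/ → CCVC.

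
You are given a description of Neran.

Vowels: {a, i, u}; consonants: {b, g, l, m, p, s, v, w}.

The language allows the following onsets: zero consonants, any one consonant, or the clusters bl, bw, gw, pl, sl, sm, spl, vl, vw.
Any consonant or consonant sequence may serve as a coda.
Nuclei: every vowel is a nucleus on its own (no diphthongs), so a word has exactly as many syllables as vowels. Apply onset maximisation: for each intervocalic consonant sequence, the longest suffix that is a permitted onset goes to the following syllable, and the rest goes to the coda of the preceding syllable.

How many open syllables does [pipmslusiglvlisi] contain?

The vowels are i, u, i, i, i — 5 nuclei, so 5 syllables.
Between /i/ (V1) and /u/ (V2): /pmsl/ splits as /pm/ + /sl/ (/sl/ is the longest suffix that is a licit onset).
Between /u/ (V2) and /i/ (V3): /s/ is a single consonant, so it becomes the next onset.
Between /i/ (V3) and /i/ (V4): /glvl/ splits as /gl/ + /vl/ (/vl/ is the longest suffix that is a licit onset).
Between /i/ (V4) and /i/ (V5): just /s/ — single C goes to the following onset.
Putting it together: pipm.slu.sigl.vli.si.
Classifying each syllable: /pipm/ (closed), /slu/ (open), /sigl/ (closed), /vli/ (open), /si/ (open).
Open syllables: 3.

3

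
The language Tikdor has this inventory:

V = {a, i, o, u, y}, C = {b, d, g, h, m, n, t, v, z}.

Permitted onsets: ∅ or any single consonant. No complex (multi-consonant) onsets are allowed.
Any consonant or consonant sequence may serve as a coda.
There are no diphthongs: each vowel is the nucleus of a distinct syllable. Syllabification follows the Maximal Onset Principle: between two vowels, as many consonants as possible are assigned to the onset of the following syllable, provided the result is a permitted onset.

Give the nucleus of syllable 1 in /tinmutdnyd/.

Vowels present: i, u, y; each is a nucleus, giving 3 syllables.
The first nucleus (vowel 1 from the left) is /i/.

i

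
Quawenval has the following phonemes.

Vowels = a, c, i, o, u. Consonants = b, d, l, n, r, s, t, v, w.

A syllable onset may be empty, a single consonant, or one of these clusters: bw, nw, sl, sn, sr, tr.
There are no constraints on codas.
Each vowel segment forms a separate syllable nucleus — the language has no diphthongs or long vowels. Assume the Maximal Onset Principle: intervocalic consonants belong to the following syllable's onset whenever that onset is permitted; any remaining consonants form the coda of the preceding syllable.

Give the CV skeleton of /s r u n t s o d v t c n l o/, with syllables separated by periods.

CCVCC.CVCC.CVC.CV

The vowels are u, o, c, o — 4 nuclei, so 4 syllables.
σ1/σ2 boundary: /nts/; trying suffixes from longest down, /s/ is the first permitted one, so coda /nt/ | onset /s/.
σ2/σ3 boundary: cluster /dvt/ — the longest permitted-onset suffix is /t/; onset = /t/, preceding coda = /dv/.
σ3/σ4 boundary: /nl/ — longest licit onset from the right is /l/, leaving /n/ as coda.
Syllabification: srunt.sodv.tcn.lo.
Mapping each syllable to C/V: /srunt/ → CCVCC, /sodv/ → CVCC, /tcn/ → CVC, /lo/ → CV.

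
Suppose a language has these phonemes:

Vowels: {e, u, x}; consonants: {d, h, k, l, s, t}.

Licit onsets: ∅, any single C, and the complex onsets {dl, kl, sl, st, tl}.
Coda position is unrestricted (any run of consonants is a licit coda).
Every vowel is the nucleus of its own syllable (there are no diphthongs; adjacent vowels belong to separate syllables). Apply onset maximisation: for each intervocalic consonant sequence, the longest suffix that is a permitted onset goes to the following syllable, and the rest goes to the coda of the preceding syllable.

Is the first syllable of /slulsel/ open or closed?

Vowels present: u, e; each is a nucleus, giving 2 syllables.
V1 /u/ – V2 /e/: /ls/; trying suffixes from longest down, /s/ is the first permitted one, so coda /l/ | onset /s/.
Result: slul.sel.
Syllable 1 is /slul/ with coda /l/, so it is closed.

closed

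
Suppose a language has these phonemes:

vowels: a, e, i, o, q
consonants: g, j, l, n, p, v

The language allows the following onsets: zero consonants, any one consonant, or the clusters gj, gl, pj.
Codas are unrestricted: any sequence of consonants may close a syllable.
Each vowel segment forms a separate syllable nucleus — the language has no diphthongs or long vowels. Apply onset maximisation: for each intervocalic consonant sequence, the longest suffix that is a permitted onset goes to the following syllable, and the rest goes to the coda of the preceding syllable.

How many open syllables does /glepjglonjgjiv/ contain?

0

Vowels present: e, o, i; each is a nucleus, giving 3 syllables.
/e…o/ gap (V1→V2): cluster /pjgl/ — the longest permitted-onset suffix is /gl/; onset = /gl/, preceding coda = /pj/.
/o…i/ gap (V2→V3): /njgj/ — longest licit onset from the right is /gj/, leaving /nj/ as coda.
Result: glepj.glonj.gjiv.
Classifying each syllable: /glepj/ (closed), /glonj/ (closed), /gjiv/ (closed).
Open syllables: 0.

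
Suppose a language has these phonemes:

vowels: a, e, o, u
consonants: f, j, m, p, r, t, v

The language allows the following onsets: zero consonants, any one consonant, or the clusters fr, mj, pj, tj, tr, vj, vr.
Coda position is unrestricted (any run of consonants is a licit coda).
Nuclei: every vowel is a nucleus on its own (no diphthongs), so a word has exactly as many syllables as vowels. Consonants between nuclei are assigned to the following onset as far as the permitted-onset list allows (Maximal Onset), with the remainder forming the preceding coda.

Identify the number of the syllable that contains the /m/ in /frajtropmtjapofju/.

The vowels are a, o, a, o, u — 5 nuclei, so 5 syllables.
σ1/σ2 boundary: /jtr/; trying suffixes from longest down, /tr/ is the first permitted one, so coda /j/ | onset /tr/.
σ2/σ3 boundary: /pmtj/ — longest licit onset from the right is /tj/, leaving /pm/ as coda.
σ3/σ4 boundary: /p/ → onset of the next syllable (single consonants are always licit onsets).
σ4/σ5 boundary: /fj/; trying suffixes from longest down, /j/ is the first permitted one, so coda /f/ | onset /j/.
Putting it together: fraj.tropm.tja.pof.ju.
The /m/ is in the coda of syllable 2 (/tropm/).

2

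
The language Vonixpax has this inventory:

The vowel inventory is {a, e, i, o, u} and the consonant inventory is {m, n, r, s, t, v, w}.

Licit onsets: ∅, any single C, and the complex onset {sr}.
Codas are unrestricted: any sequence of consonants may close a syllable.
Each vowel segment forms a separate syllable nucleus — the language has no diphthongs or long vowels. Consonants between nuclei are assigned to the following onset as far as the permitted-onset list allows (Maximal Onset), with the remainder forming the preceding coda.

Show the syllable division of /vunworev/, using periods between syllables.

Nuclei (vowels): u, o, e → 3 syllables.
σ1/σ2 boundary: /nw/; trying suffixes from longest down, /w/ is the first permitted one, so coda /n/ | onset /w/.
σ2/σ3 boundary: /r/ → onset of the next syllable (single consonants are always licit onsets).

vun.wo.rev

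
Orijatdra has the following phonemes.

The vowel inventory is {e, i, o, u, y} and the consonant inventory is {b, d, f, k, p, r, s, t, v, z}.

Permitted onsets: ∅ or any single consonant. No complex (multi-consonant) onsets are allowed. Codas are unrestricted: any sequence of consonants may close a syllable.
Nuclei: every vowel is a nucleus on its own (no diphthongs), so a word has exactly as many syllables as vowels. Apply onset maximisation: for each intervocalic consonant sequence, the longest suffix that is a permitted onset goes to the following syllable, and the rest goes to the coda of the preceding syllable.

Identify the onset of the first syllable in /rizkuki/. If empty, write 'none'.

r

Nuclei (vowels): i, u, i → 3 syllables.
V1 /i/ – V2 /u/: /zk/; trying suffixes from longest down, /k/ is the first permitted one, so coda /z/ | onset /k/.
V2 /u/ – V3 /i/: /k/ is a single consonant, so it becomes the next onset.
Result: riz.ku.ki.
Syllable 1 is /riz/: onset /r/, nucleus /i/, coda /z/.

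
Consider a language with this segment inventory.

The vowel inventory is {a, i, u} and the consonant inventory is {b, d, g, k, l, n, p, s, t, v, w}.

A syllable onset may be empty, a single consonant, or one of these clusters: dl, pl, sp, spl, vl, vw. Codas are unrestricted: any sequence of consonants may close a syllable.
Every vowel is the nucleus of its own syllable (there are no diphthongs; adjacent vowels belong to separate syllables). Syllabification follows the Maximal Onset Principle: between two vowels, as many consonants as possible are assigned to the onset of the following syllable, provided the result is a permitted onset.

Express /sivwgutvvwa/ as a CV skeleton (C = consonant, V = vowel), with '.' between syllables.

Nuclei (vowels): i, u, a → 3 syllables.
σ1/σ2 boundary: /vwg/; trying suffixes from longest down, /g/ is the first permitted one, so coda /vw/ | onset /g/.
σ2/σ3 boundary: cluster /tvvw/ — the longest permitted-onset suffix is /vw/; onset = /vw/, preceding coda = /tv/.
So the parse is sivw.gutv.vwa.
Mapping each syllable to C/V: /sivw/ → CVCC, /gutv/ → CVCC, /vwa/ → CCV.

CVCC.CVCC.CCV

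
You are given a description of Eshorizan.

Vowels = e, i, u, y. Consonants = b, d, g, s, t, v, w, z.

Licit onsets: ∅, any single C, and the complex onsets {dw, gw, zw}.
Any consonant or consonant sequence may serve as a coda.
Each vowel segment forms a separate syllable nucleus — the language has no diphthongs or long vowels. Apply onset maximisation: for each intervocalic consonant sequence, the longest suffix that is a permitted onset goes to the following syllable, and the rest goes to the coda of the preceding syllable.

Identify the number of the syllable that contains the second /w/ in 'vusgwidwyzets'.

3

Nuclei (vowels): u, i, y, e → 4 syllables.
σ1/σ2 boundary: /sgw/; trying suffixes from longest down, /gw/ is the first permitted one, so coda /s/ | onset /gw/.
σ2/σ3 boundary: cluster /dw/ — /dw/ is itself a permitted onset, so the whole cluster goes right; preceding coda = ∅.
σ3/σ4 boundary: just /z/ — single C goes to the following onset.
So the parse is vus.gwi.dwy.zets.
The second /w/ is in the onset of syllable 3 (/dwy/).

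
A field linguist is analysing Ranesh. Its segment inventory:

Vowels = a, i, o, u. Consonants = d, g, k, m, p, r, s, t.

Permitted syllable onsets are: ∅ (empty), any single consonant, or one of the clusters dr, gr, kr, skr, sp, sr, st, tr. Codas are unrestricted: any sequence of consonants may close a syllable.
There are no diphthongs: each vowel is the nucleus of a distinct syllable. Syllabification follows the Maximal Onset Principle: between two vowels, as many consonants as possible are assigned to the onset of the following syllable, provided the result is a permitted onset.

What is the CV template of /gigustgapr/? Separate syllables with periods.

The vowels are i, u, a — 3 nuclei, so 3 syllables.
Between /i/ (V1) and /u/ (V2): just /g/ — single C goes to the following onset.
Between /u/ (V2) and /a/ (V3): /stg/ splits as /st/ + /g/ (/g/ is the longest suffix that is a licit onset).
Result: gi.gust.gapr.
Mapping each syllable to C/V: /gi/ → CV, /gust/ → CVCC, /gapr/ → CVCC.

CV.CVCC.CVCC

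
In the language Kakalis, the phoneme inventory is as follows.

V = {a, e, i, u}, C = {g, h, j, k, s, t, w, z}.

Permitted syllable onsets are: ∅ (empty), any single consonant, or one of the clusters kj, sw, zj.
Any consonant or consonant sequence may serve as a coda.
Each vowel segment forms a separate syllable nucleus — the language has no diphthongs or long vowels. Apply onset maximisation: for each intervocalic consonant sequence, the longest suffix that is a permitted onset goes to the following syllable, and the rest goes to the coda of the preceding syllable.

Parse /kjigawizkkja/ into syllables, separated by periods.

Vowels present: i, a, i, a; each is a nucleus, giving 4 syllables.
V1 /i/ – V2 /a/: /g/ is a single consonant, so it becomes the next onset.
V2 /a/ – V3 /i/: just /w/ — single C goes to the following onset.
V3 /i/ – V4 /a/: cluster /zkkj/ — the longest permitted-onset suffix is /kj/; onset = /kj/, preceding coda = /zk/.

kji.ga.wizk.kja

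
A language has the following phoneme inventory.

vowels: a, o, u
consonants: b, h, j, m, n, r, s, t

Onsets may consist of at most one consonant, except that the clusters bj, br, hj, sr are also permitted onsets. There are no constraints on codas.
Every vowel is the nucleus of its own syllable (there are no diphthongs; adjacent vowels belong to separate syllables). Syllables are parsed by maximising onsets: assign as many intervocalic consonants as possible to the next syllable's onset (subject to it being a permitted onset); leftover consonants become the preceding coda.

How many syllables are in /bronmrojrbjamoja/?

5

The vowels are o, o, a, o, a — 5 nuclei, so 5 syllables.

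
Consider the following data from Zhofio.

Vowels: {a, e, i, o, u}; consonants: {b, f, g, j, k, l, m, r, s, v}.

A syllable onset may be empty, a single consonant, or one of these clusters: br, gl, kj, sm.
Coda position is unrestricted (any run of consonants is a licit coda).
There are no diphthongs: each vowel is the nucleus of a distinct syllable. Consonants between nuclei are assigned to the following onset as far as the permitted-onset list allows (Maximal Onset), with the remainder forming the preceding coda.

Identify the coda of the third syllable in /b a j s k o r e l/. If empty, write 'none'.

l

Nuclei (vowels): a, o, e → 3 syllables.
Between /a/ (V1) and /o/ (V2): cluster /jsk/ — the longest permitted-onset suffix is /k/; onset = /k/, preceding coda = /js/.
Between /o/ (V2) and /e/ (V3): just /r/ — single C goes to the following onset.
Putting it together: bajs.ko.rel.
Syllable 3 is /rel/: onset /r/, nucleus /e/, coda /l/.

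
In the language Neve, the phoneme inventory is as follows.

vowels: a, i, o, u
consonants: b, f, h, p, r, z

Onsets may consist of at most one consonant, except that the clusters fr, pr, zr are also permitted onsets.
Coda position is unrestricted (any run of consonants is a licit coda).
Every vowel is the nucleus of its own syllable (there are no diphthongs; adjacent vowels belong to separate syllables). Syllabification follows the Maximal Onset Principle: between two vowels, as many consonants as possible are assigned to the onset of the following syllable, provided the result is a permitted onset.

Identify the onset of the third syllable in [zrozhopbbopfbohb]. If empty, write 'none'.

Vowels present: o, o, o, o; each is a nucleus, giving 4 syllables.
Between /o/ (V1) and /o/ (V2): /zh/ splits as /z/ + /h/ (/h/ is the longest suffix that is a licit onset).
Between /o/ (V2) and /o/ (V3): /pbb/ splits as /pb/ + /b/ (/b/ is the longest suffix that is a licit onset).
Between /o/ (V3) and /o/ (V4): cluster /pfb/ — the longest permitted-onset suffix is /b/; onset = /b/, preceding coda = /pf/.
Syllabification: zroz.hopb.bopf.bohb.
Syllable 3 is /bopf/: onset /b/, nucleus /o/, coda /pf/.

b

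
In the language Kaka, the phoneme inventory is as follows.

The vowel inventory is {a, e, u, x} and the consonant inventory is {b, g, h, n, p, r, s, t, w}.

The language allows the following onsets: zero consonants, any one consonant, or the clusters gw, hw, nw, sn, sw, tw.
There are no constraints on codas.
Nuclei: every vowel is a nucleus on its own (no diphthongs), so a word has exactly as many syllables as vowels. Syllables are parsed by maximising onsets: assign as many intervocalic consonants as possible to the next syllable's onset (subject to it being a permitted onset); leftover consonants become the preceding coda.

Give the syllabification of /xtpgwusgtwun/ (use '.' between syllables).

xtp.gwusg.twun

Vowels present: x, u, u; each is a nucleus, giving 3 syllables.
σ1/σ2 boundary: /tpgw/ — longest licit onset from the right is /gw/, leaving /tp/ as coda.
σ2/σ3 boundary: cluster /sgtw/ — the longest permitted-onset suffix is /tw/; onset = /tw/, preceding coda = /sg/.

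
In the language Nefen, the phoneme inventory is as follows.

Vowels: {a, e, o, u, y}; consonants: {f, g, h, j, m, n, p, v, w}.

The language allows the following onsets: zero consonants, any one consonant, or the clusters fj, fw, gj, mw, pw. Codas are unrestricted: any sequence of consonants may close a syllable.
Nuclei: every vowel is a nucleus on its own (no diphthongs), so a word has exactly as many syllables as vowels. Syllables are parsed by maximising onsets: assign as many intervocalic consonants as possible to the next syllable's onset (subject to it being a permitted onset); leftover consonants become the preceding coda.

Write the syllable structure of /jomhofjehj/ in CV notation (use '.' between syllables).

CVC.CV.CCVCC

Vowels present: o, o, e; each is a nucleus, giving 3 syllables.
Between /o/ (V1) and /o/ (V2): /mh/; trying suffixes from longest down, /h/ is the first permitted one, so coda /m/ | onset /h/.
Between /o/ (V2) and /e/ (V3): /fj/ is a licit onset in full, so it all attaches to the next syllable.
Result: jom.ho.fjehj.
Mapping each syllable to C/V: /jom/ → CVC, /ho/ → CV, /fjehj/ → CCVCC.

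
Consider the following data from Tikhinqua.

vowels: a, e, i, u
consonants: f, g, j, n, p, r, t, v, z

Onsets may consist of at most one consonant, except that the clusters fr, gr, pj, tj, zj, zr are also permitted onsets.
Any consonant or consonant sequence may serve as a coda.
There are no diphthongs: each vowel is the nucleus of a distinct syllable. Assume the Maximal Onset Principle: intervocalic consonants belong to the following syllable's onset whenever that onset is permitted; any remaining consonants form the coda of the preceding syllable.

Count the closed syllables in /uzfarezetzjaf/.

3

Vowels present: u, a, e, e, a; each is a nucleus, giving 5 syllables.
V1 /u/ – V2 /a/: cluster /zf/ — the longest permitted-onset suffix is /f/; onset = /f/, preceding coda = /z/.
V2 /a/ – V3 /e/: just /r/ — single C goes to the following onset.
V3 /e/ – V4 /e/: /z/ → onset of the next syllable (single consonants are always licit onsets).
V4 /e/ – V5 /a/: cluster /tzj/ — the longest permitted-onset suffix is /zj/; onset = /zj/, preceding coda = /t/.
Result: uz.fa.re.zet.zjaf.
Classifying each syllable: /uz/ (closed), /fa/ (open), /re/ (open), /zet/ (closed), /zjaf/ (closed).
Closed syllables: 3.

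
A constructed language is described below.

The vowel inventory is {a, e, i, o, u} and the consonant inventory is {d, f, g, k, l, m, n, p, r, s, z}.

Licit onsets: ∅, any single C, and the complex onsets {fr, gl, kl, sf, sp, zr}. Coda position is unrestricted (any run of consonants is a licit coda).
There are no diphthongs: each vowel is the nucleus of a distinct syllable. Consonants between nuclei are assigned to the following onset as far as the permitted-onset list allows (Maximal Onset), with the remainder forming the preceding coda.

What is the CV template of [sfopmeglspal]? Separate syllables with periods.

Vowels present: o, e, a; each is a nucleus, giving 3 syllables.
V1 /o/ – V2 /e/: cluster /pm/ — the longest permitted-onset suffix is /m/; onset = /m/, preceding coda = /p/.
V2 /e/ – V3 /a/: cluster /glsp/ — the longest permitted-onset suffix is /sp/; onset = /sp/, preceding coda = /gl/.
Result: sfop.megl.spal.
Mapping each syllable to C/V: /sfop/ → CCVC, /megl/ → CVCC, /spal/ → CCVC.

CCVC.CVCC.CCVC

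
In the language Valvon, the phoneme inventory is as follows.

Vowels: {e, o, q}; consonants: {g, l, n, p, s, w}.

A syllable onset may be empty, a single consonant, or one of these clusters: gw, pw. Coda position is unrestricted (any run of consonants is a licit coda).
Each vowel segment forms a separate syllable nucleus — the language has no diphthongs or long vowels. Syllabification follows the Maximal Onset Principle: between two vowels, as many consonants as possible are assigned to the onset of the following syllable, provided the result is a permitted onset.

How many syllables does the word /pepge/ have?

2

The vowels are e, e — 2 nuclei, so 2 syllables.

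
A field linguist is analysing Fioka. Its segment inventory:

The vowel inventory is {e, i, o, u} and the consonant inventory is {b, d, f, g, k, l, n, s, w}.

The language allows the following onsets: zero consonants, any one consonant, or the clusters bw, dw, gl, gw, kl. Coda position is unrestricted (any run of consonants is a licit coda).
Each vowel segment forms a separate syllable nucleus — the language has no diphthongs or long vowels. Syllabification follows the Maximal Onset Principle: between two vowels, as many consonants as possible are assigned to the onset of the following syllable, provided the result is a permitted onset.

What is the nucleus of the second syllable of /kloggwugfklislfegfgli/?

u

The vowels are o, u, i, e, i — 5 nuclei, so 5 syllables.
The second nucleus (vowel 2 from the left) is /u/.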